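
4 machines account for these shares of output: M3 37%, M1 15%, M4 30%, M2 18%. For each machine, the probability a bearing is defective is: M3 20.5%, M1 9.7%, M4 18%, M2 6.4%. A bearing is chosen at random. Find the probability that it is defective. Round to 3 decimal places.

0.156

Compute prior × likelihood for every hypothesis:
  M3: 0.37 × 0.205 = 0.07585
  M1: 0.15 × 0.097 = 0.01455
  M4: 0.3 × 0.18 = 0.054
  M2: 0.18 × 0.064 = 0.01152
P(defective) = 0.07585 + 0.01455 + 0.054 + 0.01152 = 0.15592 → 0.156.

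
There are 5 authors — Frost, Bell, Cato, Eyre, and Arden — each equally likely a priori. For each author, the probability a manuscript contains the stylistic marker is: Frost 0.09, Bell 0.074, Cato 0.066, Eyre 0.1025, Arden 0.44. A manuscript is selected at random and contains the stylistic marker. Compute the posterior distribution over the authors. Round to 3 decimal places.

Frost 0.117, Bell 0.096, Cato 0.085, Eyre 0.133, Arden 0.570

Since the prior is uniform, the posterior is proportional to the likelihood:
  Frost: 0.09
  Bell: 0.074
  Cato: 0.066
  Eyre: 0.1025
  Arden: 0.44
Total = 0.7725.
P(Frost | marker) = 0.09/0.7725 ≈ 0.117
P(Bell | marker) = 0.074/0.7725 ≈ 0.096
P(Cato | marker) = 0.066/0.7725 ≈ 0.085
P(Eyre | marker) = 0.1025/0.7725 ≈ 0.133
P(Arden | marker) = 0.44/0.7725 ≈ 0.570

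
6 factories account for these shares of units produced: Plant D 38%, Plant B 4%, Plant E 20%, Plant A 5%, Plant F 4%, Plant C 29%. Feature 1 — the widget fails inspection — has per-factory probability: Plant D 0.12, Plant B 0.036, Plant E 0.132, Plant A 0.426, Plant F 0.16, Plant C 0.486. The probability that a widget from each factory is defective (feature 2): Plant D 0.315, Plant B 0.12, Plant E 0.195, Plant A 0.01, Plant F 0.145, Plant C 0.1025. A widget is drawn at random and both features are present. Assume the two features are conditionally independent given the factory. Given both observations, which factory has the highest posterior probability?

Unnormalized posteriors (prior × likelihood):
  Plant D: 0.38 × 0.12 × 0.315 = 0.014364
  Plant B: 0.04 × 0.036 × 0.12 = 0.0001728
  Plant E: 0.2 × 0.132 × 0.195 = 0.005148
  Plant A: 0.05 × 0.426 × 0.01 = 0.000213
  Plant F: 0.04 × 0.16 × 0.145 = 0.000928
  Plant C: 0.29 × 0.486 × 0.1025 = 0.01444635
Sum = 0.03527215.
Largest term belongs to Plant C, so Plant C is most probable.

Plant C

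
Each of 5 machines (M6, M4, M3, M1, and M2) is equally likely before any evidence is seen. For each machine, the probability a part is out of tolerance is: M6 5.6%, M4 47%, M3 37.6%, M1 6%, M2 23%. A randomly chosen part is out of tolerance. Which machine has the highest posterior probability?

M4

Since the prior is uniform, the posterior is proportional to the likelihood:
  M6: 0.056
  M4: 0.47
  M3: 0.376
  M1: 0.06
  M2: 0.23
Total = 1.192.
Largest term belongs to M4, so M4 is most probable.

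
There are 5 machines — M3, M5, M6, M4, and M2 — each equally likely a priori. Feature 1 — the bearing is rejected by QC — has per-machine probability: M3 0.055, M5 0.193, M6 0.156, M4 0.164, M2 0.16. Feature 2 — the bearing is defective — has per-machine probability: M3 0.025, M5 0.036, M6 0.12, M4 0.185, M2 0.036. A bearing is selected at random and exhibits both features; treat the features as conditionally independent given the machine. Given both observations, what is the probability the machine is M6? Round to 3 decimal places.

Since the prior is uniform, the posterior is proportional to the likelihood:
  M3: 0.055 × 0.025 = 0.001375
  M5: 0.193 × 0.036 = 0.006948
  M6: 0.156 × 0.12 = 0.01872
  M4: 0.164 × 0.185 = 0.03034
  M2: 0.16 × 0.036 = 0.00576
Total = 0.063143.
P(M6 | evidence) = 0.01872 / 0.063143 ≈ 0.296.

0.296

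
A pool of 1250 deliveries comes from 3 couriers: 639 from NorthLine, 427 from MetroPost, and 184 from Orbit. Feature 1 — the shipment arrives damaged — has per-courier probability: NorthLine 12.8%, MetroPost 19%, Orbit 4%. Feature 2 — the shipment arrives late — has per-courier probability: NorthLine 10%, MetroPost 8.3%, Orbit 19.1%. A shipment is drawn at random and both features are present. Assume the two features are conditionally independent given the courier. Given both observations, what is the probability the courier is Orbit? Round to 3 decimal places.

0.086

Compute prior × likelihood for every hypothesis:
  NorthLine: 0.5112 × 0.128 × 0.1 = 0.00654336
  MetroPost: 0.3416 × 0.19 × 0.083 = 0.005387032
  Orbit: 0.1472 × 0.04 × 0.191 = 0.001124608
Total = 0.013055.
P(Orbit | evidence) = 0.001124608 / 0.013055 ≈ 0.086.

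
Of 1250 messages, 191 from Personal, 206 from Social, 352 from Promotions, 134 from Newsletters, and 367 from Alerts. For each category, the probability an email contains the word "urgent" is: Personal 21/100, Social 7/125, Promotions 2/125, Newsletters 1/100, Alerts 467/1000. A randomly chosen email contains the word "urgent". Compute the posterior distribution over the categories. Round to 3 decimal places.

Personal 0.174, Social 0.050, Promotions 0.024, Newsletters 0.006, Alerts 0.745

Prior × likelihood for each hypothesis:
  Personal: 0.1528 × 0.21 = 0.032088
  Social: 0.1648 × 0.056 = 0.0092288
  Promotions: 0.2816 × 0.016 = 0.0045056
  Newsletters: 0.1072 × 0.01 = 0.001072
  Alerts: 0.2936 × 0.467 = 0.1371112
Normalizing constant = 0.1840056.
P(Personal | urgent-flag) = 0.032088/0.1840056 ≈ 0.174
P(Social | urgent-flag) = 0.0092288/0.1840056 ≈ 0.050
P(Promotions | urgent-flag) = 0.0045056/0.1840056 ≈ 0.024
P(Newsletters | urgent-flag) = 0.001072/0.1840056 ≈ 0.006
P(Alerts | urgent-flag) = 0.1371112/0.1840056 ≈ 0.745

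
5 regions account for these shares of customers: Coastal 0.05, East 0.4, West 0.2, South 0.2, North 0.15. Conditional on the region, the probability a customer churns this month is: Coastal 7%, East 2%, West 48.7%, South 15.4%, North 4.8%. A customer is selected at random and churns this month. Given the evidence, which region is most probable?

Compute prior × likelihood for every hypothesis:
  Coastal: 0.05 × 0.07 = 0.0035
  East: 0.4 × 0.02 = 0.008
  West: 0.2 × 0.487 = 0.0974
  South: 0.2 × 0.154 = 0.0308
  North: 0.15 × 0.048 = 0.0072
Normalizing constant = 0.1469.
Largest term belongs to West, so West is most probable.

West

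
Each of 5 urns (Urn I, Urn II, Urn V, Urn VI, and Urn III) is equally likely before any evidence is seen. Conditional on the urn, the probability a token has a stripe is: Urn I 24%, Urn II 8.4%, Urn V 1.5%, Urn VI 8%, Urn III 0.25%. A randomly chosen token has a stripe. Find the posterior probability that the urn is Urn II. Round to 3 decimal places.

With a uniform prior (1/5 each), posterior ∝ likelihood:
  Urn I: 0.24
  Urn II: 0.084
  Urn V: 0.015
  Urn VI: 0.08
  Urn III: 0.0025
Total = 0.4215.
P(Urn II | evidence) = 0.084 / 0.4215 ≈ 0.199.

0.199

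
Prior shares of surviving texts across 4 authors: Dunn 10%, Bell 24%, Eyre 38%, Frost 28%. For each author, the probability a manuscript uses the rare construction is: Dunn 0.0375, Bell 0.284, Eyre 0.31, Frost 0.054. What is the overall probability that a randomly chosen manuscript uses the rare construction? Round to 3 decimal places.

0.205

Prior × likelihood for each hypothesis:
  Dunn: 0.1 × 0.0375 = 0.00375
  Bell: 0.24 × 0.284 = 0.06816
  Eyre: 0.38 × 0.31 = 0.1178
  Frost: 0.28 × 0.054 = 0.01512
P(rare-form) = 0.00375 + 0.06816 + 0.1178 + 0.01512 = 0.20483 → 0.205.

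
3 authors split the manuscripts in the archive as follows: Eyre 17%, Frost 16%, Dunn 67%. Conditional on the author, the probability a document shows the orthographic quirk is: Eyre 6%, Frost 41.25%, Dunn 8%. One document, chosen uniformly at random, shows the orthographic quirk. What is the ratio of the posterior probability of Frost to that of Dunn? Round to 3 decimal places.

1.231

By Bayes' rule, posterior ∝ prior × likelihood:
  Eyre: 0.17 × 0.06 = 0.0102
  Frost: 0.16 × 0.4125 = 0.066
  Dunn: 0.67 × 0.08 = 0.0536
Sum = 0.1298.
The ratio is 0.066 / 0.0536 (the normalizer cancels) = 1.231.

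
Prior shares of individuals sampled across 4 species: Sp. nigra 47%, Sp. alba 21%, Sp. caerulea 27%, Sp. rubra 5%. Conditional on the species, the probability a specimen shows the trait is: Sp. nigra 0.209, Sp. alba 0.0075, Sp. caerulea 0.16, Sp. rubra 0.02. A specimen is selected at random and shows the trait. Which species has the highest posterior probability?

Unnormalized posteriors (prior × likelihood):
  Sp. nigra: 0.47 × 0.209 = 0.09823
  Sp. alba: 0.21 × 0.0075 = 0.001575
  Sp. caerulea: 0.27 × 0.16 = 0.0432
  Sp. rubra: 0.05 × 0.02 = 0.001
Normalizing constant = 0.144005.
Largest term belongs to Sp. nigra, so Sp. nigra is most probable.

Sp. nigra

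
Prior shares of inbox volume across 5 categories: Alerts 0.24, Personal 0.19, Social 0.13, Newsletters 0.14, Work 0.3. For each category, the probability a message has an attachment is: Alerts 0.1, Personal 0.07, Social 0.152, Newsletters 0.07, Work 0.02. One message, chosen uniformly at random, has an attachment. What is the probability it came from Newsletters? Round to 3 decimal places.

Compute prior × likelihood for every hypothesis:
  Alerts: 0.24 × 0.1 = 0.024
  Personal: 0.19 × 0.07 = 0.0133
  Social: 0.13 × 0.152 = 0.01976
  Newsletters: 0.14 × 0.07 = 0.0098
  Work: 0.3 × 0.02 = 0.006
Normalizing constant = 0.07286.
P(Newsletters | evidence) = 0.0098 / 0.07286 ≈ 0.135.

0.135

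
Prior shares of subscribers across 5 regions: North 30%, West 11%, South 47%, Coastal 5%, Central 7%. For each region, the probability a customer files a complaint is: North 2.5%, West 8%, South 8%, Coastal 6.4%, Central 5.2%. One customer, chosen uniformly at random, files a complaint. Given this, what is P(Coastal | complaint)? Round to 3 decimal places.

Prior × likelihood for each hypothesis:
  North: 0.3 × 0.025 = 0.0075
  West: 0.11 × 0.08 = 0.0088
  South: 0.47 × 0.08 = 0.0376
  Coastal: 0.05 × 0.064 = 0.0032
  Central: 0.07 × 0.052 = 0.00364
Normalizing constant = 0.06074.
P(Coastal | evidence) = 0.0032 / 0.06074 ≈ 0.053.

0.053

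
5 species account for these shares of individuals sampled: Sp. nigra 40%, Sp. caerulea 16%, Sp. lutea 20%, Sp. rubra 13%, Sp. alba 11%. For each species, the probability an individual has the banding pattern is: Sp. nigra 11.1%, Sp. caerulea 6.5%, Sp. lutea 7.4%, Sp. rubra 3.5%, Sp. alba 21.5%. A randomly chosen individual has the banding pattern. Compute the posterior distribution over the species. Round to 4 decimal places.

Sp. nigra 0.4540, Sp. caerulea 0.1063, Sp. lutea 0.1513, Sp. rubra 0.0465, Sp. alba 0.2418

Compute prior × likelihood for every hypothesis:
  Sp. nigra: 0.4 × 0.111 = 0.0444
  Sp. caerulea: 0.16 × 0.065 = 0.0104
  Sp. lutea: 0.2 × 0.074 = 0.0148
  Sp. rubra: 0.13 × 0.035 = 0.00455
  Sp. alba: 0.11 × 0.215 = 0.02365
Sum = 0.0978.
P(Sp. nigra | banded) = 0.0444/0.0978 ≈ 0.4540
P(Sp. caerulea | banded) = 0.0104/0.0978 ≈ 0.1063
P(Sp. lutea | banded) = 0.0148/0.0978 ≈ 0.1513
P(Sp. rubra | banded) = 0.00455/0.0978 ≈ 0.0465
P(Sp. alba | banded) = 0.02365/0.0978 ≈ 0.2418
(Check: 0.4540+0.1063+0.1513+0.0465+0.2418 = 0.9999.)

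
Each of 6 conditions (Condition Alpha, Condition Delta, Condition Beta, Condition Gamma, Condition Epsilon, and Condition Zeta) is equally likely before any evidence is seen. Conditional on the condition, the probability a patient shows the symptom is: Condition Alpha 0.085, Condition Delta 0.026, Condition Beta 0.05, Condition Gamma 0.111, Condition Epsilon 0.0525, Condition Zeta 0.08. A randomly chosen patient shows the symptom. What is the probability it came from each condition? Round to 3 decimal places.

Since the prior is uniform, the posterior is proportional to the likelihood:
  Condition Alpha: 0.085
  Condition Delta: 0.026
  Condition Beta: 0.05
  Condition Gamma: 0.111
  Condition Epsilon: 0.0525
  Condition Zeta: 0.08
Sum = 0.4045.
P(Condition Alpha | symptomatic) = 0.085/0.4045 ≈ 0.210
P(Condition Delta | symptomatic) = 0.026/0.4045 ≈ 0.064
P(Condition Beta | symptomatic) = 0.05/0.4045 ≈ 0.124
P(Condition Gamma | symptomatic) = 0.111/0.4045 ≈ 0.274
P(Condition Epsilon | symptomatic) = 0.0525/0.4045 ≈ 0.130
P(Condition Zeta | symptomatic) = 0.08/0.4045 ≈ 0.198
(Check: 0.210+0.064+0.124+0.274+0.130+0.198 = 1.000.)

Condition Alpha 0.210, Condition Delta 0.064, Condition Beta 0.124, Condition Gamma 0.274, Condition Epsilon 0.130, Condition Zeta 0.198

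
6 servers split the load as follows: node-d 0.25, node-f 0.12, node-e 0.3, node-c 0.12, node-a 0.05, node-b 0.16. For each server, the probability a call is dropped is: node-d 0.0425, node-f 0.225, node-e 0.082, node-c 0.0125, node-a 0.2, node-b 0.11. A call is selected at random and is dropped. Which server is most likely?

By Bayes' rule, posterior ∝ prior × likelihood:
  node-d: 0.25 × 0.0425 = 0.010625
  node-f: 0.12 × 0.225 = 0.027
  node-e: 0.3 × 0.082 = 0.0246
  node-c: 0.12 × 0.0125 = 0.0015
  node-a: 0.05 × 0.2 = 0.01
  node-b: 0.16 × 0.11 = 0.0176
Total = 0.091325.
Largest term belongs to node-f, so node-f is most probable.

node-f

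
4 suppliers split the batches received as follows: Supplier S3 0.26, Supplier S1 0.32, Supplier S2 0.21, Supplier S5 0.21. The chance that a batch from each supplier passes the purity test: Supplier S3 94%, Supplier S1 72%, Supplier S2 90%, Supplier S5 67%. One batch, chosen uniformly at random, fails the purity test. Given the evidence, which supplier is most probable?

Taking complements, P(off-spec | each) = Supplier S3 0.06, Supplier S1 0.28, Supplier S2 0.1, Supplier S5 0.33.
By Bayes' rule, posterior ∝ prior × likelihood:
  Supplier S3: 0.26 × 0.06 = 0.0156
  Supplier S1: 0.32 × 0.28 = 0.0896
  Supplier S2: 0.21 × 0.1 = 0.021
  Supplier S5: 0.21 × 0.33 = 0.0693
Sum = 0.1955.
Largest term belongs to Supplier S1, so Supplier S1 is most probable.

Supplier S1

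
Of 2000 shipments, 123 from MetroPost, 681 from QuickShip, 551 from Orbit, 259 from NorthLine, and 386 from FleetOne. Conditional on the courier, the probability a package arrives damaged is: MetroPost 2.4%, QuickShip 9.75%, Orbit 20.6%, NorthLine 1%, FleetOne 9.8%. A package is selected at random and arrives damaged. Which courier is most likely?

Orbit

Unnormalized posteriors (prior × likelihood):
  MetroPost: 0.0615 × 0.024 = 0.001476
  QuickShip: 0.3405 × 0.0975 = 0.03319875
  Orbit: 0.2755 × 0.206 = 0.056753
  NorthLine: 0.1295 × 0.01 = 0.001295
  FleetOne: 0.193 × 0.098 = 0.018914
Normalizing constant = 0.11163675.
Largest term belongs to Orbit, so Orbit is most probable.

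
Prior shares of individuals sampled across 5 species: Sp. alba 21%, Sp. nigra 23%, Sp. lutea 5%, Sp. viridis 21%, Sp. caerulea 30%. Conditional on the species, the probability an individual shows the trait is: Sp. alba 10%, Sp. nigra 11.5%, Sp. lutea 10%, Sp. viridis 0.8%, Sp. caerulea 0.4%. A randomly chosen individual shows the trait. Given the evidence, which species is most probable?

Sp. nigra

Compute prior × likelihood for every hypothesis:
  Sp. alba: 0.21 × 0.1 = 0.021
  Sp. nigra: 0.23 × 0.115 = 0.02645
  Sp. lutea: 0.05 × 0.1 = 0.005
  Sp. viridis: 0.21 × 0.008 = 0.00168
  Sp. caerulea: 0.3 × 0.004 = 0.0012
Normalizing constant = 0.05533.
Largest term belongs to Sp. nigra, so Sp. nigra is most probable.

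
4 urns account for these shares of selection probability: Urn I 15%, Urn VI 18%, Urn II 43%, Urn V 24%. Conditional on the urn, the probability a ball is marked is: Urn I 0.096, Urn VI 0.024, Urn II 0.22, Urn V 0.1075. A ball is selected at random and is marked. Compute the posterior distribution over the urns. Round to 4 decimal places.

By Bayes' rule, posterior ∝ prior × likelihood:
  Urn I: 0.15 × 0.096 = 0.0144
  Urn VI: 0.18 × 0.024 = 0.00432
  Urn II: 0.43 × 0.22 = 0.0946
  Urn V: 0.24 × 0.1075 = 0.0258
Sum = 0.13912.
P(Urn I | marked) = 0.0144/0.13912 ≈ 0.1035
P(Urn VI | marked) = 0.00432/0.13912 ≈ 0.0311
P(Urn II | marked) = 0.0946/0.13912 ≈ 0.6800
P(Urn V | marked) = 0.0258/0.13912 ≈ 0.1855
(Check: 0.1035+0.0311+0.6800+0.1855 = 1.0001.)

Urn I 0.1035, Urn VI 0.0311, Urn II 0.6800, Urn V 0.1855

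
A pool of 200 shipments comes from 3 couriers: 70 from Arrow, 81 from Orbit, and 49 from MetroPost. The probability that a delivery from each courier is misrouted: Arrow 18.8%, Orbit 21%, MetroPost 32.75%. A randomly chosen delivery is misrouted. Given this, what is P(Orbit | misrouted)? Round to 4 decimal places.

Prior × likelihood for each hypothesis:
  Arrow: 0.35 × 0.188 = 0.0658
  Orbit: 0.405 × 0.21 = 0.08505
  MetroPost: 0.245 × 0.3275 = 0.0802375
Normalizing constant = 0.2310875.
P(Orbit | evidence) = 0.08505 / 0.2310875 ≈ 0.3680.

0.3680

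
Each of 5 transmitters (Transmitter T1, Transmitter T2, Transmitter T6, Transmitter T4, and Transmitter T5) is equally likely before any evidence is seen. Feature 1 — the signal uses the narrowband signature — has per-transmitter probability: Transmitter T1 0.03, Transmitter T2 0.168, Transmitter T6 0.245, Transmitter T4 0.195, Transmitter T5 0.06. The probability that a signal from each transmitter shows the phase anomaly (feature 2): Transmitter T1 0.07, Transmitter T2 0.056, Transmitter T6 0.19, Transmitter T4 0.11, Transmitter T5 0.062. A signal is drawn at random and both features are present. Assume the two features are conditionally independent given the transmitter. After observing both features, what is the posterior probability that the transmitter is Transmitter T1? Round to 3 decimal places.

Since the prior is uniform, the posterior is proportional to the likelihood:
  Transmitter T1: 0.03 × 0.07 = 0.0021
  Transmitter T2: 0.168 × 0.056 = 0.009408
  Transmitter T6: 0.245 × 0.19 = 0.04655
  Transmitter T4: 0.195 × 0.11 = 0.02145
  Transmitter T5: 0.06 × 0.062 = 0.00372
Sum = 0.083228.
P(Transmitter T1 | evidence) = 0.0021 / 0.083228 ≈ 0.025.

0.025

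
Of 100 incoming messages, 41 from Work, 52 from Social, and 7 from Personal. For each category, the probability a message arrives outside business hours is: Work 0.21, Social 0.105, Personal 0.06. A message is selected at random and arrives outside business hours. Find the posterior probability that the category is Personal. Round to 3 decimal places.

0.029

Compute prior × likelihood for every hypothesis:
  Work: 0.41 × 0.21 = 0.0861
  Social: 0.52 × 0.105 = 0.0546
  Personal: 0.07 × 0.06 = 0.0042
Total = 0.1449.
P(Personal | evidence) = 0.0042 / 0.1449 ≈ 0.029.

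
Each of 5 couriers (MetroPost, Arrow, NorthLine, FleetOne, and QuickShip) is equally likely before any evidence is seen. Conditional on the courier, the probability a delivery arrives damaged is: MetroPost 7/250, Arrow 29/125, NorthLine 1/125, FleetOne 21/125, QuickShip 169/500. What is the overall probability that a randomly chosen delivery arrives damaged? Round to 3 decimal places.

Since the prior is uniform, the posterior is proportional to the likelihood:
  MetroPost: 0.028
  Arrow: 0.232
  NorthLine: 0.008
  FleetOne: 0.168
  QuickShip: 0.338
P(damaged) = (1/5) × (0.028 + 0.232 + 0.008 + 0.168 + 0.338) = 0.774/5 ≈ 0.155.

0.155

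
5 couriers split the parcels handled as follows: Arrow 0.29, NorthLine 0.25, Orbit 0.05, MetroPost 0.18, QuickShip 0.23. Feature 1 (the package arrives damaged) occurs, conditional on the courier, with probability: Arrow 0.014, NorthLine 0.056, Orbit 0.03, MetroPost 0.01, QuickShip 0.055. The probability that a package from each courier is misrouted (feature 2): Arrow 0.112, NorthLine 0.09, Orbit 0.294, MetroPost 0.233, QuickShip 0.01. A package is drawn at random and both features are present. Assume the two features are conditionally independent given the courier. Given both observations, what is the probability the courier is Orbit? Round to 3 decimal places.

Compute prior × likelihood for every hypothesis:
  Arrow: 0.29 × 0.014 × 0.112 = 0.00045472
  NorthLine: 0.25 × 0.056 × 0.09 = 0.00126
  Orbit: 0.05 × 0.03 × 0.294 = 0.000441
  MetroPost: 0.18 × 0.01 × 0.233 = 0.0004194
  QuickShip: 0.23 × 0.055 × 0.01 = 0.0001265
Sum = 0.00270162.
P(Orbit | evidence) = 0.000441 / 0.00270162 ≈ 0.163.

0.163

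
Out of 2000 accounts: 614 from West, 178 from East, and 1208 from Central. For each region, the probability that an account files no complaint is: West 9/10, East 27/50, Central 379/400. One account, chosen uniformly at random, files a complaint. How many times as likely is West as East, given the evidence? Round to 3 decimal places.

0.750

Taking complements, P(complaint | each) = West 0.1, East 0.46, Central 0.0525.
Unnormalized posteriors (prior × likelihood):
  West: 0.307 × 0.1 = 0.0307
  East: 0.089 × 0.46 = 0.04094
  Central: 0.604 × 0.0525 = 0.03171
Sum = 0.10335.
The ratio is 0.0307 / 0.04094 (the normalizer cancels) = 0.750.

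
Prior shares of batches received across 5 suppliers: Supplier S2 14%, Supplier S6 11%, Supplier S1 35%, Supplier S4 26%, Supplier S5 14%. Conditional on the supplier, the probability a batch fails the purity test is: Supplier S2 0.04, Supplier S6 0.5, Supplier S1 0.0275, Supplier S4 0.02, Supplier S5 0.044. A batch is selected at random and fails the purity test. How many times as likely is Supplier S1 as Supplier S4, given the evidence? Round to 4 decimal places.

1.8510

Prior × likelihood for each hypothesis:
  Supplier S2: 0.14 × 0.04 = 0.0056
  Supplier S6: 0.11 × 0.5 = 0.055
  Supplier S1: 0.35 × 0.0275 = 0.009625
  Supplier S4: 0.26 × 0.02 = 0.0052
  Supplier S5: 0.14 × 0.044 = 0.00616
Total = 0.081585.
The ratio is 0.009625 / 0.0052 (the normalizer cancels) = 1.8510.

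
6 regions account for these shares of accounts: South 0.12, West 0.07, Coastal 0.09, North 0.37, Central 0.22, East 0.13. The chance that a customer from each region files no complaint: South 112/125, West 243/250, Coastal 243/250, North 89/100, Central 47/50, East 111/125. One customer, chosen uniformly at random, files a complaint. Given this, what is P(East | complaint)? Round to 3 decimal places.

Taking complements, P(complaint | each) = South 0.104, West 0.028, Coastal 0.028, North 0.11, Central 0.06, East 0.112.
By Bayes' rule, posterior ∝ prior × likelihood:
  South: 0.12 × 0.104 = 0.01248
  West: 0.07 × 0.028 = 0.00196
  Coastal: 0.09 × 0.028 = 0.00252
  North: 0.37 × 0.11 = 0.0407
  Central: 0.22 × 0.06 = 0.0132
  East: 0.13 × 0.112 = 0.01456
Sum = 0.08542.
P(East | evidence) = 0.01456 / 0.08542 ≈ 0.170.

0.170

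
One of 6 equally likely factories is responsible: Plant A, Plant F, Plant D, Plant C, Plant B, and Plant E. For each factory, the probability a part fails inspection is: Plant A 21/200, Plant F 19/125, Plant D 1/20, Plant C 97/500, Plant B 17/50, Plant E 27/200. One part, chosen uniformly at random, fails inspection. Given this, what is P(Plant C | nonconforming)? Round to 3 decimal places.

0.199

Since the prior is uniform, the posterior is proportional to the likelihood:
  Plant A: 0.105
  Plant F: 0.152
  Plant D: 0.05
  Plant C: 0.194
  Plant B: 0.34
  Plant E: 0.135
Total = 0.976.
P(Plant C | evidence) = 0.194 / 0.976 ≈ 0.199.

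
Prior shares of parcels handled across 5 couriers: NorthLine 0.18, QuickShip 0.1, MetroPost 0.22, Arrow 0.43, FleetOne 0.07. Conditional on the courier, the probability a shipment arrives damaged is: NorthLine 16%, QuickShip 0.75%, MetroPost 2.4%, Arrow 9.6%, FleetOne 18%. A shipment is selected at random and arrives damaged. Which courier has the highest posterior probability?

Arrow

Compute prior × likelihood for every hypothesis:
  NorthLine: 0.18 × 0.16 = 0.0288
  QuickShip: 0.1 × 0.0075 = 0.00075
  MetroPost: 0.22 × 0.024 = 0.00528
  Arrow: 0.43 × 0.096 = 0.04128
  FleetOne: 0.07 × 0.18 = 0.0126
Total = 0.08871.
Largest term belongs to Arrow, so Arrow is most probable.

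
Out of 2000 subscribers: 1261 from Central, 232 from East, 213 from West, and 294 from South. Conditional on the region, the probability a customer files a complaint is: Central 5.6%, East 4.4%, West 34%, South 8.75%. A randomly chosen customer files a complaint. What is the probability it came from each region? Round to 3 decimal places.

By Bayes' rule, posterior ∝ prior × likelihood:
  Central: 0.6305 × 0.056 = 0.035308
  East: 0.116 × 0.044 = 0.005104
  West: 0.1065 × 0.34 = 0.03621
  South: 0.147 × 0.0875 = 0.0128625
Sum = 0.0894845.
P(Central | complaint) = 0.035308/0.0894845 ≈ 0.395
P(East | complaint) = 0.005104/0.0894845 ≈ 0.057
P(West | complaint) = 0.03621/0.0894845 ≈ 0.405
P(South | complaint) = 0.0128625/0.0894845 ≈ 0.144

Central 0.395, East 0.057, West 0.405, South 0.144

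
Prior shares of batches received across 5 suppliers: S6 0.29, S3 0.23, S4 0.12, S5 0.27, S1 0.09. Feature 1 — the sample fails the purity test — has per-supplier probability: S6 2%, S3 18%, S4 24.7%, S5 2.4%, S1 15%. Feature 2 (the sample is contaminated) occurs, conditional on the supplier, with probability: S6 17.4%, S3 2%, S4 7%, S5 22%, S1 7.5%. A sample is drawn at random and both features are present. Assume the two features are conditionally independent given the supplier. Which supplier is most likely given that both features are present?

S4

Unnormalized posteriors (prior × likelihood):
  S6: 0.29 × 0.02 × 0.174 = 0.0010092
  S3: 0.23 × 0.18 × 0.02 = 0.000828
  S4: 0.12 × 0.247 × 0.07 = 0.0020748
  S5: 0.27 × 0.024 × 0.22 = 0.0014256
  S1: 0.09 × 0.15 × 0.075 = 0.0010125
Sum = 0.0063501.
Largest term belongs to S4, so S4 is most probable.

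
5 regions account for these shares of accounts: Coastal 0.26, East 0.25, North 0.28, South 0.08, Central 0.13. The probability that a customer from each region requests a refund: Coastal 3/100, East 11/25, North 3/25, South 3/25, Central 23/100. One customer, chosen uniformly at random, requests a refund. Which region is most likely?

East

Unnormalized posteriors (prior × likelihood):
  Coastal: 0.26 × 0.03 = 0.0078
  East: 0.25 × 0.44 = 0.11
  North: 0.28 × 0.12 = 0.0336
  South: 0.08 × 0.12 = 0.0096
  Central: 0.13 × 0.23 = 0.0299
Total = 0.1909.
Largest term belongs to East, so East is most probable.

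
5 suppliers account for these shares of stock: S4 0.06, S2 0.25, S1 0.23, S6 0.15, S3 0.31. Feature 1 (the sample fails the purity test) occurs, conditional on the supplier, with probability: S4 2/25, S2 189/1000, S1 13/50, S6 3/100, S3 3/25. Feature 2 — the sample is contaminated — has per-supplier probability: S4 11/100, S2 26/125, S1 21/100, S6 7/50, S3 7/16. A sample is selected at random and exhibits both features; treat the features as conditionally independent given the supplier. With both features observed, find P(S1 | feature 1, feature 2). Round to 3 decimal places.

0.315

By Bayes' rule, posterior ∝ prior × likelihood:
  S4: 0.06 × 0.08 × 0.11 = 0.000528
  S2: 0.25 × 0.189 × 0.208 = 0.009828
  S1: 0.23 × 0.26 × 0.21 = 0.012558
  S6: 0.15 × 0.03 × 0.14 = 0.00063
  S3: 0.31 × 0.12 × 0.4375 = 0.016275
Total = 0.039819.
P(S1 | evidence) = 0.012558 / 0.039819 ≈ 0.315.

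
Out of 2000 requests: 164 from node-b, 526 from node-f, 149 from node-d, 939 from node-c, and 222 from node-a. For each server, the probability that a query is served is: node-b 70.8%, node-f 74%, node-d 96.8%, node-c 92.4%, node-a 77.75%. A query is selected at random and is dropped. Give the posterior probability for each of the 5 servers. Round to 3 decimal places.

node-b 0.154, node-f 0.441, node-d 0.015, node-c 0.230, node-a 0.159

Taking complements, P(dropped | each) = node-b 0.292, node-f 0.26, node-d 0.032, node-c 0.076, node-a 0.2225.
Prior × likelihood for each hypothesis:
  node-b: 0.082 × 0.292 = 0.023944
  node-f: 0.263 × 0.26 = 0.06838
  node-d: 0.0745 × 0.032 = 0.002384
  node-c: 0.4695 × 0.076 = 0.035682
  node-a: 0.111 × 0.2225 = 0.0246975
Normalizing constant = 0.1550875.
P(node-b | dropped) = 0.023944/0.1550875 ≈ 0.154
P(node-f | dropped) = 0.06838/0.1550875 ≈ 0.441
P(node-d | dropped) = 0.002384/0.1550875 ≈ 0.015
P(node-c | dropped) = 0.035682/0.1550875 ≈ 0.230
P(node-a | dropped) = 0.0246975/0.1550875 ≈ 0.159
(Check: 0.154+0.441+0.015+0.230+0.159 = 0.999.)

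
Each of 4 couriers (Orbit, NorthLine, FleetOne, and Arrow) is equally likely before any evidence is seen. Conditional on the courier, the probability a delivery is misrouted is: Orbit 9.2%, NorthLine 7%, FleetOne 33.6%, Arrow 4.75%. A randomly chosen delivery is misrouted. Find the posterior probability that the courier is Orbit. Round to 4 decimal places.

0.1687

Since the prior is uniform, the posterior is proportional to the likelihood:
  Orbit: 0.092
  NorthLine: 0.07
  FleetOne: 0.336
  Arrow: 0.0475
Total = 0.5455.
P(Orbit | evidence) = 0.092 / 0.5455 ≈ 0.1687.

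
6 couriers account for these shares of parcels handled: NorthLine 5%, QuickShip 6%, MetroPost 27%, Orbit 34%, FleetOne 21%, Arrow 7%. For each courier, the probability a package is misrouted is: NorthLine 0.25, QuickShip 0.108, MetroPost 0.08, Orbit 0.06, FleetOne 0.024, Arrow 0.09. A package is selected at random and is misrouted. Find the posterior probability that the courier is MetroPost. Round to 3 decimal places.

Unnormalized posteriors (prior × likelihood):
  NorthLine: 0.05 × 0.25 = 0.0125
  QuickShip: 0.06 × 0.108 = 0.00648
  MetroPost: 0.27 × 0.08 = 0.0216
  Orbit: 0.34 × 0.06 = 0.0204
  FleetOne: 0.21 × 0.024 = 0.00504
  Arrow: 0.07 × 0.09 = 0.0063
Total = 0.07232.
P(MetroPost | evidence) = 0.0216 / 0.07232 ≈ 0.299.

0.299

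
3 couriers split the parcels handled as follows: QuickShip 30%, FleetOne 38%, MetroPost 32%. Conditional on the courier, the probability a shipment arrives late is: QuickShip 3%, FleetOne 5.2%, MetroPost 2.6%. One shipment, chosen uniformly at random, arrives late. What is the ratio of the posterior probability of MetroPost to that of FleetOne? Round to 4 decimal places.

By Bayes' rule, posterior ∝ prior × likelihood:
  QuickShip: 0.3 × 0.03 = 0.009
  FleetOne: 0.38 × 0.052 = 0.01976
  MetroPost: 0.32 × 0.026 = 0.00832
Sum = 0.03708.
The ratio is 0.00832 / 0.01976 (the normalizer cancels) = 0.4211.

0.4211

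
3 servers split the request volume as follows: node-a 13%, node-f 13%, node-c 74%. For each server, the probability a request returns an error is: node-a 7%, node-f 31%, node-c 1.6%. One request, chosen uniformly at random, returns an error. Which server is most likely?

node-f

Unnormalized posteriors (prior × likelihood):
  node-a: 0.13 × 0.07 = 0.0091
  node-f: 0.13 × 0.31 = 0.0403
  node-c: 0.74 × 0.016 = 0.01184
Sum = 0.06124.
Largest term belongs to node-f, so node-f is most probable.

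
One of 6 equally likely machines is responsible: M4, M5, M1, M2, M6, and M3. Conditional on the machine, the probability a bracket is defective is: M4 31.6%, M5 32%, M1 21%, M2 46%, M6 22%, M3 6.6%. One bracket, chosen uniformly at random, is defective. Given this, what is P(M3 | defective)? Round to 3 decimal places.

0.041

With a uniform prior (1/6 each), posterior ∝ likelihood:
  M4: 0.316
  M5: 0.32
  M1: 0.21
  M2: 0.46
  M6: 0.22
  M3: 0.066
Sum = 1.592.
P(M3 | evidence) = 0.066 / 1.592 ≈ 0.041.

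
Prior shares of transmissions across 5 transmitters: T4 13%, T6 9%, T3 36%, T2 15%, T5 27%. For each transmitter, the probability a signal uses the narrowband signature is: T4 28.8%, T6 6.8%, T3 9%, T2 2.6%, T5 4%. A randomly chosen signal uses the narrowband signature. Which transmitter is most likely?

Unnormalized posteriors (prior × likelihood):
  T4: 0.13 × 0.288 = 0.03744
  T6: 0.09 × 0.068 = 0.00612
  T3: 0.36 × 0.09 = 0.0324
  T2: 0.15 × 0.026 = 0.0039
  T5: 0.27 × 0.04 = 0.0108
Normalizing constant = 0.09066.
Largest term belongs to T4, so T4 is most probable.

T4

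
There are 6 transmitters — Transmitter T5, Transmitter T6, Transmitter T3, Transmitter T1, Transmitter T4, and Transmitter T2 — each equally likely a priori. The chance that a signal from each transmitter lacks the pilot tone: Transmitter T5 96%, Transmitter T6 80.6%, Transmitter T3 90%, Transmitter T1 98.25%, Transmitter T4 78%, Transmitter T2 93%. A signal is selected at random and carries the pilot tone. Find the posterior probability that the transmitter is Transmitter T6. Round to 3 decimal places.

0.302

Taking complements, P(pilot | each) = Transmitter T5 0.04, Transmitter T6 0.194, Transmitter T3 0.1, Transmitter T1 0.0175, Transmitter T4 0.22, Transmitter T2 0.07.
Since the prior is uniform, the posterior is proportional to the likelihood:
  Transmitter T5: 0.04
  Transmitter T6: 0.194
  Transmitter T3: 0.1
  Transmitter T1: 0.0175
  Transmitter T4: 0.22
  Transmitter T2: 0.07
Total = 0.6415.
P(Transmitter T6 | evidence) = 0.194 / 0.6415 ≈ 0.302.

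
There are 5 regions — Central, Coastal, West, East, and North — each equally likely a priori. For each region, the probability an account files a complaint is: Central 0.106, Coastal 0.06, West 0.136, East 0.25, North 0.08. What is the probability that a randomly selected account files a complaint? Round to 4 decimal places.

With a uniform prior (1/5 each), posterior ∝ likelihood:
  Central: 0.106
  Coastal: 0.06
  West: 0.136
  East: 0.25
  North: 0.08
P(complaint) = (1/5) × (0.106 + 0.06 + 0.136 + 0.25 + 0.08) = 0.632/5 ≈ 0.1264.

0.1264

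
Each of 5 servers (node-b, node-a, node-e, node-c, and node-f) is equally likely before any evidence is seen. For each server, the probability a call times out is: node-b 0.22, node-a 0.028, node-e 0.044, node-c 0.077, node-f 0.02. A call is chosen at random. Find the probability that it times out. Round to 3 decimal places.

Since the prior is uniform, the posterior is proportional to the likelihood:
  node-b: 0.22
  node-a: 0.028
  node-e: 0.044
  node-c: 0.077
  node-f: 0.02
P(timeout) = (1/5) × (0.22 + 0.028 + 0.044 + 0.077 + 0.02) = 0.389/5 ≈ 0.078.

0.078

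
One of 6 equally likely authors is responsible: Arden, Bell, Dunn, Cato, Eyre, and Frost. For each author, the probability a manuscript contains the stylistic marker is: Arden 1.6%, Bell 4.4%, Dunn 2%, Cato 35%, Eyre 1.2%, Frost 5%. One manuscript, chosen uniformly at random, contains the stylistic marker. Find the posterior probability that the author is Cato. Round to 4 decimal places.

With a uniform prior (1/6 each), posterior ∝ likelihood:
  Arden: 0.016
  Bell: 0.044
  Dunn: 0.02
  Cato: 0.35
  Eyre: 0.012
  Frost: 0.05
Normalizing constant = 0.492.
P(Cato | evidence) = 0.35 / 0.492 ≈ 0.7114.

0.7114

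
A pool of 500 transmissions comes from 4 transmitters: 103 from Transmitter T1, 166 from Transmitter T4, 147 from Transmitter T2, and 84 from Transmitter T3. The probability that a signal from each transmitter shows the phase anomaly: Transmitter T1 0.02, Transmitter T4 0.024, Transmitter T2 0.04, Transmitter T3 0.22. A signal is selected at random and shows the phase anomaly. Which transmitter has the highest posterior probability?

Prior × likelihood for each hypothesis:
  Transmitter T1: 0.206 × 0.02 = 0.00412
  Transmitter T4: 0.332 × 0.024 = 0.007968
  Transmitter T2: 0.294 × 0.04 = 0.01176
  Transmitter T3: 0.168 × 0.22 = 0.03696
Sum = 0.060808.
Largest term belongs to Transmitter T3, so Transmitter T3 is most probable.

Transmitter T3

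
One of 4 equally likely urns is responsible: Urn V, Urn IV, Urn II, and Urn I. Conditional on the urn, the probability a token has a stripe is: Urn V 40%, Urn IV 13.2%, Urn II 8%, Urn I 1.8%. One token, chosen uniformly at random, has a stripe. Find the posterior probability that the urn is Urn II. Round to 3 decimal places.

With a uniform prior (1/4 each), posterior ∝ likelihood:
  Urn V: 0.4
  Urn IV: 0.132
  Urn II: 0.08
  Urn I: 0.018
Sum = 0.63.
P(Urn II | evidence) = 0.08 / 0.63 ≈ 0.127.

0.127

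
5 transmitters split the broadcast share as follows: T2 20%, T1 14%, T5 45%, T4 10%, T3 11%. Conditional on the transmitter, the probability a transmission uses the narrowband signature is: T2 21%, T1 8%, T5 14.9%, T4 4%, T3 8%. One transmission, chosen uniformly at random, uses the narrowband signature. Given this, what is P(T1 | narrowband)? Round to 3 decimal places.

By Bayes' rule, posterior ∝ prior × likelihood:
  T2: 0.2 × 0.21 = 0.042
  T1: 0.14 × 0.08 = 0.0112
  T5: 0.45 × 0.149 = 0.06705
  T4: 0.1 × 0.04 = 0.004
  T3: 0.11 × 0.08 = 0.0088
Sum = 0.13305.
P(T1 | evidence) = 0.0112 / 0.13305 ≈ 0.084.

0.084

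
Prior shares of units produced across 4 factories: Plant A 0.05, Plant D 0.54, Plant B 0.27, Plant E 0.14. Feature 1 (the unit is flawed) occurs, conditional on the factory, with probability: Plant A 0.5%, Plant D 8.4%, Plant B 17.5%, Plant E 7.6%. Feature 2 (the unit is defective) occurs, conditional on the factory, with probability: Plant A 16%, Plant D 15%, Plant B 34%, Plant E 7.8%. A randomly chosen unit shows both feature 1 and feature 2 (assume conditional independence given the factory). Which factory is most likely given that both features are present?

Unnormalized posteriors (prior × likelihood):
  Plant A: 0.05 × 0.005 × 0.16 = 0.00004
  Plant D: 0.54 × 0.084 × 0.15 = 0.006804
  Plant B: 0.27 × 0.175 × 0.34 = 0.016065
  Plant E: 0.14 × 0.076 × 0.078 = 0.00082992
Total = 0.02373892.
Largest term belongs to Plant B, so Plant B is most probable.

Plant B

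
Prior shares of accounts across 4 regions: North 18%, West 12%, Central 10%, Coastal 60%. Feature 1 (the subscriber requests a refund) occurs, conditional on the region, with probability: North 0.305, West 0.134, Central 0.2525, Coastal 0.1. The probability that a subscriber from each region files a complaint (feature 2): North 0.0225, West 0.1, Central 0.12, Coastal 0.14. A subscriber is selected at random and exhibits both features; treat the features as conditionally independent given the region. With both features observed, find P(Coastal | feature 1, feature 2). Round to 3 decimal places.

Unnormalized posteriors (prior × likelihood):
  North: 0.18 × 0.305 × 0.0225 = 0.00123525
  West: 0.12 × 0.134 × 0.1 = 0.001608
  Central: 0.1 × 0.2525 × 0.12 = 0.00303
  Coastal: 0.6 × 0.1 × 0.14 = 0.0084
Normalizing constant = 0.01427325.
P(Coastal | evidence) = 0.0084 / 0.01427325 ≈ 0.589.

0.589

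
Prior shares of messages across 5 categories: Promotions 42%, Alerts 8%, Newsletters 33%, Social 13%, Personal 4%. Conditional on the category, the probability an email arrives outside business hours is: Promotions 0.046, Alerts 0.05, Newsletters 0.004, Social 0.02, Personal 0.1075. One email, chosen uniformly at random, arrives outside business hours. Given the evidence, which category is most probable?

By Bayes' rule, posterior ∝ prior × likelihood:
  Promotions: 0.42 × 0.046 = 0.01932
  Alerts: 0.08 × 0.05 = 0.004
  Newsletters: 0.33 × 0.004 = 0.00132
  Social: 0.13 × 0.02 = 0.0026
  Personal: 0.04 × 0.1075 = 0.0043
Normalizing constant = 0.03154.
Largest term belongs to Promotions, so Promotions is most probable.

Promotions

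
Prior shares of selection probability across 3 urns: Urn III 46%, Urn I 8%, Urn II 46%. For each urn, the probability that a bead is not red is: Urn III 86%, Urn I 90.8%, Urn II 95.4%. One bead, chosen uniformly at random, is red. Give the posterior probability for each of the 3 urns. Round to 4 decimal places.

Urn III 0.6931, Urn I 0.0792, Urn II 0.2277

Taking complements, P(red | each) = Urn III 0.14, Urn I 0.092, Urn II 0.046.
Prior × likelihood for each hypothesis:
  Urn III: 0.46 × 0.14 = 0.0644
  Urn I: 0.08 × 0.092 = 0.00736
  Urn II: 0.46 × 0.046 = 0.02116
Sum = 0.09292.
P(Urn III | red) = 0.0644/0.09292 ≈ 0.6931
P(Urn I | red) = 0.00736/0.09292 ≈ 0.0792
P(Urn II | red) = 0.02116/0.09292 ≈ 0.2277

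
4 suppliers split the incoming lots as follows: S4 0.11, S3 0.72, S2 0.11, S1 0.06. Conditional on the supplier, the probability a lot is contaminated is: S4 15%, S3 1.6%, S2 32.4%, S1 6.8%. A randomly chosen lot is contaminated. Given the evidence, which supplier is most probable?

S2

Prior × likelihood for each hypothesis:
  S4: 0.11 × 0.15 = 0.0165
  S3: 0.72 × 0.016 = 0.01152
  S2: 0.11 × 0.324 = 0.03564
  S1: 0.06 × 0.068 = 0.00408
Normalizing constant = 0.06774.
Largest term belongs to S2, so S2 is most probable.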